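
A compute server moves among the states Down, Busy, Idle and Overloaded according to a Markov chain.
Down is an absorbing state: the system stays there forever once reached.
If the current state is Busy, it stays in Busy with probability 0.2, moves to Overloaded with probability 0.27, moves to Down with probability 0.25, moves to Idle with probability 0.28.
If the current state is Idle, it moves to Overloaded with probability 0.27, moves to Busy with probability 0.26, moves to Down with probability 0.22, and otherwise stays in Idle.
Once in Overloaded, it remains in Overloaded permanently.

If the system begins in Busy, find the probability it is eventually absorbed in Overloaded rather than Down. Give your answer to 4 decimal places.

0.5275

Let h(s) be the probability of absorption at Overloaded starting from transient state s. Then h(Overloaded) = 1 and h(Down) = 0. By first-step analysis:
h(Busy) = 0.25·0 + 0.2·h(Busy) + 0.28·h(Idle) + 0.27·1
h(Idle) = 0.22·0 + 0.26·h(Busy) + 0.25·h(Idle) + 0.27·1
Solving: h(Busy) = 0.5275, h(Idle) = 0.5429.
Starting from Busy, the probability is 0.5275.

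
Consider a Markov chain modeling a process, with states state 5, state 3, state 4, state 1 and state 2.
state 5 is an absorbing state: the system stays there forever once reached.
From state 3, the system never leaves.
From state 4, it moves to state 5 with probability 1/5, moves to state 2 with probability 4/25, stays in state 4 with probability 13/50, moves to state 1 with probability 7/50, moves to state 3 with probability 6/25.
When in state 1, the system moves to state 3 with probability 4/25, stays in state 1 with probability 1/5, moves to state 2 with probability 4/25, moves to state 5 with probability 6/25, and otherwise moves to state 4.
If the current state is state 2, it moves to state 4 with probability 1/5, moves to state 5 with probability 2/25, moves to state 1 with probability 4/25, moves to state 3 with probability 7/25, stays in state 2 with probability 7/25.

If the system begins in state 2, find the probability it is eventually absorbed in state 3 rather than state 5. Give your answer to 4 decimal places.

0.6555

Let h(s) be the probability of absorption at state 3 starting from transient state s. Then h(state 3) = 1 and h(state 5) = 0. By first-step analysis:
h(state 4) = 0.2·0 + 0.24·1 + 0.26·h(state 4) + 0.14·h(state 1) + 0.16·h(state 2)
h(state 1) = 0.24·0 + 0.16·1 + 0.24·h(state 4) + 0.2·h(state 1) + 0.16·h(state 2)
h(state 2) = 0.08·0 + 0.28·1 + 0.2·h(state 4) + 0.16·h(state 1) + 0.28·h(state 2)
Solving: h(state 4) = 0.5605, h(state 1) = 0.4993, h(state 2) = 0.6555.
Starting from state 2, the probability is 0.6555.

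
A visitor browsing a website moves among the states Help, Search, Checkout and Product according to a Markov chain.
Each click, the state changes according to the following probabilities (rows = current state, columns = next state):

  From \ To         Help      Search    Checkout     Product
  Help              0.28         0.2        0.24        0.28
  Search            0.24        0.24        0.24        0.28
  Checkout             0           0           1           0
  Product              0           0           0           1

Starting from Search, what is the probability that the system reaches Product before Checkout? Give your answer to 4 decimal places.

0.5385

Let h(s) be the probability of absorption at Product starting from transient state s. Then h(Product) = 1 and h(Checkout) = 0. By first-step analysis:
h(Help) = 0.28·h(Help) + 0.2·h(Search) + 0.24·0 + 0.28·1
h(Search) = 0.24·h(Help) + 0.24·h(Search) + 0.24·0 + 0.28·1
Solving: h(Help) = 0.5385, h(Search) = 0.5385.
Starting from Search, the probability is 0.5385.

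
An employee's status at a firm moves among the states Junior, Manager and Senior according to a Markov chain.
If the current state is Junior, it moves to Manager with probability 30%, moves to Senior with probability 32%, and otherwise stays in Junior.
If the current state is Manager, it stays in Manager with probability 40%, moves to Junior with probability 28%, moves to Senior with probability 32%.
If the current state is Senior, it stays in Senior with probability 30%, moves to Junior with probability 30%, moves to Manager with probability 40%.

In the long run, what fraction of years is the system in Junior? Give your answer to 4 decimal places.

0.3181

Let the stationary distribution be π with π = πP and π_1 + π_2 + π_3 = 1.
π_1 = 0.38·π_1 + 0.28·π_2 + 0.3·π_3
π_2 = 0.3·π_1 + 0.4·π_2 + 0.4·π_3
Solving with the normalization constraint gives π = (0.3181, 0.3682, 0.3137).
So the stationary probability of Junior is 0.3181.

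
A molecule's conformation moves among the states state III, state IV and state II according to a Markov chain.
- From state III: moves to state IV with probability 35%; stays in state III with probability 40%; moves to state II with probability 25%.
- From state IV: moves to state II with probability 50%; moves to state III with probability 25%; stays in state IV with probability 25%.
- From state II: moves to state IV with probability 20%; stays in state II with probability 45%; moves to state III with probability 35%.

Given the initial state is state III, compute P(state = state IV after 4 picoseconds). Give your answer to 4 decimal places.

Propagate the distribution vector 4 picoseconds from state III.
After 0 picoseconds: (1.0000, 0.0000, 0.0000)
After 1 picosecond: (0.4000, 0.3500, 0.2500)
After 2 picoseconds: (0.3350, 0.2775, 0.3875)
After 3 picoseconds: (0.3390, 0.2641, 0.3969)
After 4 picoseconds: (0.3405, 0.2641, 0.3954)
P(in state IV after 4 picoseconds) = 0.2641

0.2641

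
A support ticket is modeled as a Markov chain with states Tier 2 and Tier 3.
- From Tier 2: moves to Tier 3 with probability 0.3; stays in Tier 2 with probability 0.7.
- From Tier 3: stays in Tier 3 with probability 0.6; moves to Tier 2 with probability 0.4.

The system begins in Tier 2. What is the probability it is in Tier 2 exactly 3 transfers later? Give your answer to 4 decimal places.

0.5830

Propagate the distribution vector 3 transfers from Tier 2.
After 0 transfers: (1.0000, 0.0000)
After 1 transfer: (0.7000, 0.3000)
After 2 transfers: (0.6100, 0.3900)
After 3 transfers: (0.5830, 0.4170)
P(in Tier 2 after 3 transfers) = 0.5830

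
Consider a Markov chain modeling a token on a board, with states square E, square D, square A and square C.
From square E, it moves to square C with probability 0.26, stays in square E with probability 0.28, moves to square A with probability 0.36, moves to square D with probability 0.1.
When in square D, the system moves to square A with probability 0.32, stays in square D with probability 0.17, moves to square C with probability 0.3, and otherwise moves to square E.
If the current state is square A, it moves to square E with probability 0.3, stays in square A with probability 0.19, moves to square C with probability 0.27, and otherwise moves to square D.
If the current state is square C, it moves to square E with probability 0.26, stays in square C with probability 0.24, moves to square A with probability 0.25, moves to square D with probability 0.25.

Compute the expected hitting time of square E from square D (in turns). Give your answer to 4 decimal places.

4.0367

Let t(s) be the expected number of turns to first reach square E from state s, with t(square E) = 0. Conditioning on the first turn:
t(square D) = 1 + 0.17·t(square D) + 0.32·t(square A) + 0.3·t(square C)
t(square A) = 1 + 0.24·t(square D) + 0.19·t(square A) + 0.27·t(square C)
t(square C) = 1 + 0.25·t(square D) + 0.25·t(square A) + 0.24·t(square C)
Solving: t(square D) = 4.0367, t(square A) = 3.7197, t(square C) = 3.8673.
Expected turns from square D to square E: 4.0367.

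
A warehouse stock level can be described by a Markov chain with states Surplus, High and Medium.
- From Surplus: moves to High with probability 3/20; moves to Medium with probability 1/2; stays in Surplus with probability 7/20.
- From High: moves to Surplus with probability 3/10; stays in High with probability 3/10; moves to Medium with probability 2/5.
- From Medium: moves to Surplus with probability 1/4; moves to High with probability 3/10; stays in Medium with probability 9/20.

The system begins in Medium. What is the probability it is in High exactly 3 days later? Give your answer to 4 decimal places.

0.2565

Propagate the distribution vector 3 days from Medium.
After 0 days: (0.0000, 0.0000, 1.0000)
After 1 day: (0.2500, 0.3000, 0.4500)
After 2 days: (0.2900, 0.2625, 0.4475)
After 3 days: (0.2921, 0.2565, 0.4514)
P(in High after 3 days) = 0.2565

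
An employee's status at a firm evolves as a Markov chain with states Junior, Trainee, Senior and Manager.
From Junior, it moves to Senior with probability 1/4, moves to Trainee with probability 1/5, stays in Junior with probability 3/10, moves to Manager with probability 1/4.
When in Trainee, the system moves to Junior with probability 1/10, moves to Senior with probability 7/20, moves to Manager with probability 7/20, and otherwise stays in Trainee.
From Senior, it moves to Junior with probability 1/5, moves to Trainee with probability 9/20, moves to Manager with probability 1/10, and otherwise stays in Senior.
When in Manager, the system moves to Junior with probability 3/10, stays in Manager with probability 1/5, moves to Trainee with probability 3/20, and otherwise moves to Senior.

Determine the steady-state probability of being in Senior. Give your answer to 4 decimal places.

Let the stationary distribution be π with π = πP and π_1 + π_2 + π_3 + π_4 = 1.
π_1 = 0.3·π_1 + 0.1·π_2 + 0.2·π_3 + 0.3·π_4
π_2 = 0.2·π_1 + 0.2·π_2 + 0.45·π_3 + 0.15·π_4
π_3 = 0.25·π_1 + 0.35·π_2 + 0.25·π_3 + 0.35·π_4
Solving with the normalization constraint gives π = (0.2174, 0.2636, 0.2984, 0.2206).
So the stationary probability of Senior is 0.2984.

0.2984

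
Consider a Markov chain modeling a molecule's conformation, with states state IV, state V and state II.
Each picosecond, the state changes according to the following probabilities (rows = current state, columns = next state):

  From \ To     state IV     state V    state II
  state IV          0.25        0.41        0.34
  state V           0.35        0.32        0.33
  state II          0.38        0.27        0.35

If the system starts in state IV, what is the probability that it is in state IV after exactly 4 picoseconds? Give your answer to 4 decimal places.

Propagate the distribution vector 4 picoseconds from state IV.
After 0 picoseconds: (1.0000, 0.0000, 0.0000)
After 1 picosecond: (0.2500, 0.4100, 0.3400)
After 2 picoseconds: (0.3352, 0.3255, 0.3393)
After 3 picoseconds: (0.3267, 0.3332, 0.3401)
After 4 picoseconds: (0.3275, 0.3324, 0.3401)
P(in state IV after 4 picoseconds) = 0.3275

0.3275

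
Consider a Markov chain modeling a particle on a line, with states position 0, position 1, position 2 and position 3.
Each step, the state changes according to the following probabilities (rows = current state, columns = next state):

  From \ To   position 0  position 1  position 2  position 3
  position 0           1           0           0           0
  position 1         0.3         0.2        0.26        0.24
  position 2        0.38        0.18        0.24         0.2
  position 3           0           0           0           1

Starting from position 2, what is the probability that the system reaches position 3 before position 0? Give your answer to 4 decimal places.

Let h(s) be the probability of absorption at position 3 starting from transient state s. Then h(position 3) = 1 and h(position 0) = 0. By first-step analysis:
h(position 1) = 0.3·0 + 0.2·h(position 1) + 0.26·h(position 2) + 0.24·1
h(position 2) = 0.38·0 + 0.18·h(position 1) + 0.24·h(position 2) + 0.2·1
Solving: h(position 1) = 0.4177, h(position 2) = 0.3621.
Starting from position 2, the probability is 0.3621.

0.3621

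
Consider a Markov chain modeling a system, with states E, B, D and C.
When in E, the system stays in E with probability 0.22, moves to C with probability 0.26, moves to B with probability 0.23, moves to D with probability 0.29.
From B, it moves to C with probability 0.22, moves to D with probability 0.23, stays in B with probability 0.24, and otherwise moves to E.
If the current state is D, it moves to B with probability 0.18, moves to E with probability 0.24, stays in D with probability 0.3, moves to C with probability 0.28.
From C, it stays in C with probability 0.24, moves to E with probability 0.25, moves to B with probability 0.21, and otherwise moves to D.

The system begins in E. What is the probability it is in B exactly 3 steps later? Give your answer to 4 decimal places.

0.2130

Propagate the distribution vector 3 steps from E.
After 0 steps: (1.0000, 0.0000, 0.0000, 0.0000)
After 1 step: (0.2200, 0.2300, 0.2900, 0.2600)
After 2 steps: (0.2543, 0.2126, 0.2817, 0.2514)
After 3 steps: (0.2523, 0.2130, 0.2826, 0.2521)
P(in B after 3 steps) = 0.2130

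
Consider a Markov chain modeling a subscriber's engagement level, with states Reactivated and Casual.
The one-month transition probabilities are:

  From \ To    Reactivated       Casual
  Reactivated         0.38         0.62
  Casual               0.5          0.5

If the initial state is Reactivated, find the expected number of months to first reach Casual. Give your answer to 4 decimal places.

Let t(s) be the expected number of months to first reach Casual from state s, with t(Casual) = 0. Conditioning on the first month:
t(Reactivated) = 1 + 0.38·t(Reactivated)
Solving: t(Reactivated) = 1.6129.
Expected months from Reactivated to Casual: 1.6129.

1.6129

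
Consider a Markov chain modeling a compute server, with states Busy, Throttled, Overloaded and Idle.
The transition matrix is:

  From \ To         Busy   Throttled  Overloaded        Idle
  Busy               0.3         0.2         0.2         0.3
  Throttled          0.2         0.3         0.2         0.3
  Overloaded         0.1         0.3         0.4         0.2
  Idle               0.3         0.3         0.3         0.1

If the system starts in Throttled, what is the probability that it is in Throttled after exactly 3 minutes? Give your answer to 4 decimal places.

0.2770

Propagate the distribution vector 3 minutes from Throttled.
After 0 minutes: (0.0000, 1.0000, 0.0000, 0.0000)
After 1 minute: (0.2000, 0.3000, 0.2000, 0.3000)
After 2 minutes: (0.2300, 0.2800, 0.2700, 0.2200)
After 3 minutes: (0.2180, 0.2770, 0.2760, 0.2290)
P(in Throttled after 3 minutes) = 0.2770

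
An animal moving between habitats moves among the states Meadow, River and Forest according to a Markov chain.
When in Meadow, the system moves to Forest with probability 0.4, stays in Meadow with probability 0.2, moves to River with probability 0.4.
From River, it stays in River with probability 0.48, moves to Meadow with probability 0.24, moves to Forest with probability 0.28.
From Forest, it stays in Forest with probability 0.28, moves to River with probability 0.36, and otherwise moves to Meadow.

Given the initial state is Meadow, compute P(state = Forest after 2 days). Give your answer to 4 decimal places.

0.3040

Sum over the intermediate state after 1 day:
P = P(Meadow→Meadow)·P(Meadow→Forest) + P(Meadow→River)·P(River→Forest) + P(Meadow→Forest)·P(Forest→Forest)
  = 0.2×0.4 + 0.4×0.28 + 0.4×0.28
  = 0.0800 + 0.1120 + 0.1120 = 0.3040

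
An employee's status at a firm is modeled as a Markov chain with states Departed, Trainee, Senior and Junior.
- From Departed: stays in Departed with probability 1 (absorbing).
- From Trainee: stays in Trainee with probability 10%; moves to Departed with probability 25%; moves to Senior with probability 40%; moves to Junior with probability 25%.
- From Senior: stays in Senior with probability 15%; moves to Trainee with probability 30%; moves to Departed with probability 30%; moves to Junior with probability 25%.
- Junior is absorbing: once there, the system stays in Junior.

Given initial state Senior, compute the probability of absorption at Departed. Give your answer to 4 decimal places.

0.5349

Let h(s) be the probability of absorption at Departed starting from transient state s. Then h(Departed) = 1 and h(Junior) = 0. By first-step analysis:
h(Trainee) = 0.25·1 + 0.1·h(Trainee) + 0.4·h(Senior) + 0.25·0
h(Senior) = 0.3·1 + 0.3·h(Trainee) + 0.15·h(Senior) + 0.25·0
Solving: h(Trainee) = 0.5155, h(Senior) = 0.5349.
Starting from Senior, the probability is 0.5349.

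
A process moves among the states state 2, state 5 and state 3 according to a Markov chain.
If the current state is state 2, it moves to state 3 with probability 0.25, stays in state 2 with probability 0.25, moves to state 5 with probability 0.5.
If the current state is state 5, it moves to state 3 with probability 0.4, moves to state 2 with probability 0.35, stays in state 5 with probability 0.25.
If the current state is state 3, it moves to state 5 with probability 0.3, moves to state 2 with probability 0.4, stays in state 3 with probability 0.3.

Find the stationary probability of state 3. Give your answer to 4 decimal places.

Let the stationary distribution be π with π = πP and π_1 + π_2 + π_3 = 1.
π_1 = 0.25·π_1 + 0.35·π_2 + 0.4·π_3
π_2 = 0.5·π_1 + 0.25·π_2 + 0.3·π_3
Solving with the normalization constraint gives π = (0.3326, 0.3491, 0.3183).
So the stationary probability of state 3 is 0.3183.

0.3183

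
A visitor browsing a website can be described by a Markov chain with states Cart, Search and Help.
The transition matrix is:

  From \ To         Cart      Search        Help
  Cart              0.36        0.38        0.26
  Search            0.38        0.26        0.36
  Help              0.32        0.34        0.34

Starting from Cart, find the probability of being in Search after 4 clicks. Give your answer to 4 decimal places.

0.3279

Propagate the distribution vector 4 clicks from Cart.
After 0 clicks: (1.0000, 0.0000, 0.0000)
After 1 click: (0.3600, 0.3800, 0.2600)
After 2 clicks: (0.3572, 0.3240, 0.3188)
After 3 clicks: (0.3537, 0.3284, 0.3179)
After 4 clicks: (0.3539, 0.3279, 0.3183)
P(in Search after 4 clicks) = 0.3279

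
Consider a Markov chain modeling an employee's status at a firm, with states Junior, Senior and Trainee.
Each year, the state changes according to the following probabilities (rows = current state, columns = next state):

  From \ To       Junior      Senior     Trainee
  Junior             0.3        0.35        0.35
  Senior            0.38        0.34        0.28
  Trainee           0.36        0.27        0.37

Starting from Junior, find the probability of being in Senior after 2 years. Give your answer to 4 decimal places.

Sum over the intermediate state after 1 year:
P = P(Junior→Junior)·P(Junior→Senior) + P(Junior→Senior)·P(Senior→Senior) + P(Junior→Trainee)·P(Trainee→Senior)
  = 0.3×0.35 + 0.35×0.34 + 0.35×0.27
  = 0.1050 + 0.1190 + 0.0945 = 0.3185

0.3185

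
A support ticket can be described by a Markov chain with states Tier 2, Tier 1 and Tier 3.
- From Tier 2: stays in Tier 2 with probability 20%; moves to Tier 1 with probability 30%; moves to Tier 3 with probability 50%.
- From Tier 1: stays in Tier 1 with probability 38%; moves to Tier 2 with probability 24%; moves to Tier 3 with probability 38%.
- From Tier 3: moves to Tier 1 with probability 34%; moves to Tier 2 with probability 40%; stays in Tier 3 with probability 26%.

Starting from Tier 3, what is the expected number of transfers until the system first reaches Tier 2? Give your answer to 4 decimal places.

Let t(s) be the expected number of transfers to first reach Tier 2 from state s, with t(Tier 2) = 0. Conditioning on the first transfer:
t(Tier 1) = 1 + 0.38·t(Tier 1) + 0.38·t(Tier 3)
t(Tier 3) = 1 + 0.34·t(Tier 1) + 0.26·t(Tier 3)
Solving: t(Tier 1) = 3.3981, t(Tier 3) = 2.9126.
Expected transfers from Tier 3 to Tier 2: 2.9126.

2.9126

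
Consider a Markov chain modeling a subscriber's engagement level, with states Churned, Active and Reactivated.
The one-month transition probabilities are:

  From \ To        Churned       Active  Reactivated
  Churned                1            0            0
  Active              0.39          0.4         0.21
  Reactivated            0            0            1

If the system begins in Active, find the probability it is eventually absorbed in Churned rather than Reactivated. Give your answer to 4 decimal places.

Let h(s) be the probability of absorption at Churned starting from transient state s. Then h(Churned) = 1 and h(Reactivated) = 0. By first-step analysis:
h(Active) = 0.39·1 + 0.4·h(Active) + 0.21·0
Solving: h(Active) = 0.6500.
Starting from Active, the probability is 0.6500.

0.6500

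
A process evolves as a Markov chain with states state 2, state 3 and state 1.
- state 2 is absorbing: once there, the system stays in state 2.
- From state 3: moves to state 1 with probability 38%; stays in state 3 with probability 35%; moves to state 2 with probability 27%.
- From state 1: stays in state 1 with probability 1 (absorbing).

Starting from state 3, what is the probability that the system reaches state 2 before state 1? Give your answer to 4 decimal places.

Let h(s) be the probability of absorption at state 2 starting from transient state s. Then h(state 2) = 1 and h(state 1) = 0. By first-step analysis:
h(state 3) = 0.27·1 + 0.35·h(state 3) + 0.38·0
Solving: h(state 3) = 0.4154.
Starting from state 3, the probability is 0.4154.

0.4154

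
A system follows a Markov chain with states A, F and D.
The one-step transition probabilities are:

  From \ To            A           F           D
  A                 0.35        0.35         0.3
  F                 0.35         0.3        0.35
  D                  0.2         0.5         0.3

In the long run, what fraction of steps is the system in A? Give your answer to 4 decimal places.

Let the stationary distribution be π with π = πP and π_1 + π_2 + π_3 = 1.
π_1 = 0.35·π_1 + 0.35·π_2 + 0.2·π_3
π_2 = 0.35·π_1 + 0.3·π_2 + 0.5·π_3
Solving with the normalization constraint gives π = (0.3022, 0.3789, 0.3189).
So the stationary probability of A is 0.3022.

0.3022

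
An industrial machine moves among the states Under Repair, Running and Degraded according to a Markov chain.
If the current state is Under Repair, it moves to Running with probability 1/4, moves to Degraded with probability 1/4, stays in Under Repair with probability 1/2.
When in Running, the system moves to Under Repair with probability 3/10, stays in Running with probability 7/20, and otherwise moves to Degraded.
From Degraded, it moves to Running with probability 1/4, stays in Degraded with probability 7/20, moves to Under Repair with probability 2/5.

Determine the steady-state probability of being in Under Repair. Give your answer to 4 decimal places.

0.4136

Let the stationary distribution be π with π = πP and π_1 + π_2 + π_3 = 1.
π_1 = 0.5·π_1 + 0.3·π_2 + 0.4·π_3
π_2 = 0.25·π_1 + 0.35·π_2 + 0.25·π_3
Solving with the normalization constraint gives π = (0.4136, 0.2778, 0.3086).
So the stationary probability of Under Repair is 0.4136.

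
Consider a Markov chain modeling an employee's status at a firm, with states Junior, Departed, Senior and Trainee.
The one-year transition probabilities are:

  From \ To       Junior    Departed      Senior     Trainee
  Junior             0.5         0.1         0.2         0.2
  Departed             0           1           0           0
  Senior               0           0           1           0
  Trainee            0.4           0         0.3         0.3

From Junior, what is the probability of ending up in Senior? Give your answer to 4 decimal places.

Let h(s) be the probability of absorption at Senior starting from transient state s. Then h(Senior) = 1 and h(Departed) = 0. By first-step analysis:
h(Junior) = 0.5·h(Junior) + 0.1·0 + 0.2·1 + 0.2·h(Trainee)
h(Trainee) = 0.4·h(Junior) + 0.3·1 + 0.3·h(Trainee)
Solving: h(Junior) = 0.7407, h(Trainee) = 0.8519.
Starting from Junior, the probability is 0.7407.

0.7407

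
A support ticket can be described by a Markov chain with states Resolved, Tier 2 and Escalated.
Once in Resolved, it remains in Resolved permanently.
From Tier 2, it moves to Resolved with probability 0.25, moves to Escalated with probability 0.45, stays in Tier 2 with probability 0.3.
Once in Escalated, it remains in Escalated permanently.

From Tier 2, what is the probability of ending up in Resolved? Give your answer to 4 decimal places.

Let h(s) be the probability of absorption at Resolved starting from transient state s. Then h(Resolved) = 1 and h(Escalated) = 0. By first-step analysis:
h(Tier 2) = 0.25·1 + 0.3·h(Tier 2) + 0.45·0
Solving: h(Tier 2) = 0.3571.
Starting from Tier 2, the probability is 0.3571.

0.3571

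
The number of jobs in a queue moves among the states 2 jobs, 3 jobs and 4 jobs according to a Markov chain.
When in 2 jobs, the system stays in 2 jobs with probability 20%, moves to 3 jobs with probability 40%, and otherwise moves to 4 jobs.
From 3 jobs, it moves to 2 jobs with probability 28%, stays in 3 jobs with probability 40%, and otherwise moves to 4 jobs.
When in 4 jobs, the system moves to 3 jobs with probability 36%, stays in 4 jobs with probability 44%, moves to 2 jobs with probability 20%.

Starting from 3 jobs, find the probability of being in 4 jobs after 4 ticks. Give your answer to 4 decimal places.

Propagate the distribution vector 4 ticks from 3 jobs.
After 0 ticks: (0.0000, 1.0000, 0.0000)
After 1 tick: (0.2800, 0.4000, 0.3200)
After 2 ticks: (0.2320, 0.3872, 0.3808)
After 3 ticks: (0.2310, 0.3848, 0.3843)
After 4 ticks: (0.2308, 0.3846, 0.3846)
P(in 4 jobs after 4 ticks) = 0.3846

0.3846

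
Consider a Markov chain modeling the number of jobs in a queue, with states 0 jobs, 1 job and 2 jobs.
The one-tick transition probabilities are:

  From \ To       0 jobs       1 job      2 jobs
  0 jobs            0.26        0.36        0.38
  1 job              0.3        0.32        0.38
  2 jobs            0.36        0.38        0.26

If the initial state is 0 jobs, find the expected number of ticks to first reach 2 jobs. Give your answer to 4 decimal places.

Let t(s) be the expected number of ticks to first reach 2 jobs from state s, with t(2 jobs) = 0. Conditioning on the first tick:
t(0 jobs) = 1 + 0.26·t(0 jobs) + 0.36·t(1 job)
t(1 job) = 1 + 0.3·t(0 jobs) + 0.32·t(1 job)
Solving: t(0 jobs) = 2.6316, t(1 job) = 2.6316.
Expected ticks from 0 jobs to 2 jobs: 2.6316.

2.6316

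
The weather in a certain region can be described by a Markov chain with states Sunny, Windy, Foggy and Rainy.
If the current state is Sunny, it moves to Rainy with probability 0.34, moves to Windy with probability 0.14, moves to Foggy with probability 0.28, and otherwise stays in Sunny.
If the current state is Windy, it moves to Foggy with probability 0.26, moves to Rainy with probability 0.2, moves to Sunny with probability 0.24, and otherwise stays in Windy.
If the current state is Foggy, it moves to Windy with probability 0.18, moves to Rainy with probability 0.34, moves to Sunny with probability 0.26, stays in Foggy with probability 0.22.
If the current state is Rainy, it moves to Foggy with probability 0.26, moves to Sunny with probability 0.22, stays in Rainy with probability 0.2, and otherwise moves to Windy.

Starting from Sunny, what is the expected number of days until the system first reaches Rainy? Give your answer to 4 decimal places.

Let t(s) be the expected number of days to first reach Rainy from state s, with t(Rainy) = 0. Conditioning on the first day:
t(Sunny) = 1 + 0.24·t(Sunny) + 0.14·t(Windy) + 0.28·t(Foggy)
t(Windy) = 1 + 0.24·t(Sunny) + 0.3·t(Windy) + 0.26·t(Foggy)
t(Foggy) = 1 + 0.26·t(Sunny) + 0.18·t(Windy) + 0.22·t(Foggy)
Solving: t(Sunny) = 3.1753, t(Windy) = 3.7041, t(Foggy) = 3.1953.
Expected days from Sunny to Rainy: 3.1753.

3.1753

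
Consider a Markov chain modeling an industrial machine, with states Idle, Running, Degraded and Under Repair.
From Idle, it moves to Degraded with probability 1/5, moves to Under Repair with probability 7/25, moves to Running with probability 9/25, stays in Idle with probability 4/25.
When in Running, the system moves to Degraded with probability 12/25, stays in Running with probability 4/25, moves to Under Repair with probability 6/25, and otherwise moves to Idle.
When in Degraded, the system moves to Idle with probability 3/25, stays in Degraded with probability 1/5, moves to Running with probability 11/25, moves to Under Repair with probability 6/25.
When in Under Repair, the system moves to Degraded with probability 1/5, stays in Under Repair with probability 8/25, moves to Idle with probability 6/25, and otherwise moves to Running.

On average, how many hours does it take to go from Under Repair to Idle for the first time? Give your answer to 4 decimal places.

5.7471

Let t(s) be the expected number of hours to first reach Idle from state s, with t(Idle) = 0. Conditioning on the first hour:
t(Running) = 1 + 0.16·t(Running) + 0.48·t(Degraded) + 0.24·t(Under Repair)
t(Degraded) = 1 + 0.44·t(Running) + 0.2·t(Degraded) + 0.24·t(Under Repair)
t(Under Repair) = 1 + 0.24·t(Running) + 0.2·t(Degraded) + 0.32·t(Under Repair)
Solving: t(Running) = 6.6092, t(Degraded) = 6.6092, t(Under Repair) = 5.7471.
Expected hours from Under Repair to Idle: 5.7471.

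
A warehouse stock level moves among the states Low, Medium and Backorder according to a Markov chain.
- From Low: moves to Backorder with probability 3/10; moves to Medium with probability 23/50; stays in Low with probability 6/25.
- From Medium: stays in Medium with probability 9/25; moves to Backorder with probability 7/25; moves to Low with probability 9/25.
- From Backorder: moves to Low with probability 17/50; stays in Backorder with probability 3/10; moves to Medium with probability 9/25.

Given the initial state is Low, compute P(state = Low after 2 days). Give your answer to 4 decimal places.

Sum over the intermediate state after 1 day:
P = P(Low→Low)·P(Low→Low) + P(Low→Medium)·P(Medium→Low) + P(Low→Backorder)·P(Backorder→Low)
  = 0.24×0.24 + 0.46×0.36 + 0.3×0.34
  = 0.0576 + 0.1656 + 0.1020 = 0.3252

0.3252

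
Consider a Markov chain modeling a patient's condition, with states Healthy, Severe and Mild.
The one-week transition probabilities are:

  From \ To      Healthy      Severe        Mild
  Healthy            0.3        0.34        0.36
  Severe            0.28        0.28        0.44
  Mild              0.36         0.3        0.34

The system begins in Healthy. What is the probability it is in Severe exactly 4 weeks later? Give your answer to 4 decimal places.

Propagate the distribution vector 4 weeks from Healthy.
After 0 weeks: (1.0000, 0.0000, 0.0000)
After 1 week: (0.3000, 0.3400, 0.3600)
After 2 weeks: (0.3148, 0.3052, 0.3800)
After 3 weeks: (0.3167, 0.3065, 0.3768)
After 4 weeks: (0.3165, 0.3065, 0.3770)
P(in Severe after 4 weeks) = 0.3065

0.3065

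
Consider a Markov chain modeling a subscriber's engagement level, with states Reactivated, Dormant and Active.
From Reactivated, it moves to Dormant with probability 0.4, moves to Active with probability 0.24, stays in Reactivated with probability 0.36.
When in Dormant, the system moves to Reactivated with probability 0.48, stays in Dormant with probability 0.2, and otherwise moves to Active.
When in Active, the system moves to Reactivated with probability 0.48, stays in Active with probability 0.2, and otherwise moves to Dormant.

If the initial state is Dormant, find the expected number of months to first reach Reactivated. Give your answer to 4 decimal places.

2.0833

Let t(s) be the expected number of months to first reach Reactivated from state s, with t(Reactivated) = 0. Conditioning on the first month:
t(Dormant) = 1 + 0.2·t(Dormant) + 0.32·t(Active)
t(Active) = 1 + 0.32·t(Dormant) + 0.2·t(Active)
Solving: t(Dormant) = 2.0833, t(Active) = 2.0833.
Expected months from Dormant to Reactivated: 2.0833.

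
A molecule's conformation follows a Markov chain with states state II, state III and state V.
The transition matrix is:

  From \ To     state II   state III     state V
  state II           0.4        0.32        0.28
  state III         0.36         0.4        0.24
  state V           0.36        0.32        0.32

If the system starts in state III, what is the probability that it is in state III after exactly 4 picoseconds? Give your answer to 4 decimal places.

0.3479

Propagate the distribution vector 4 picoseconds from state III.
After 0 picoseconds: (0.0000, 1.0000, 0.0000)
After 1 picosecond: (0.3600, 0.4000, 0.2400)
After 2 picoseconds: (0.3744, 0.3520, 0.2736)
After 3 picoseconds: (0.3750, 0.3482, 0.2769)
After 4 picoseconds: (0.3750, 0.3479, 0.2771)
P(in state III after 4 picoseconds) = 0.3479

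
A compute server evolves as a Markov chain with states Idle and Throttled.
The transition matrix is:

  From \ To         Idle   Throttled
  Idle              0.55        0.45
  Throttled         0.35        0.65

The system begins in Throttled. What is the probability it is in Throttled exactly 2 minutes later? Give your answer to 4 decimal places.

Sum over the intermediate state after 1 minute:
P = P(Throttled→Idle)·P(Idle→Throttled) + P(Throttled→Throttled)·P(Throttled→Throttled)
  = 0.35×0.45 + 0.65×0.65
  = 0.1575 + 0.4225 = 0.5800

0.5800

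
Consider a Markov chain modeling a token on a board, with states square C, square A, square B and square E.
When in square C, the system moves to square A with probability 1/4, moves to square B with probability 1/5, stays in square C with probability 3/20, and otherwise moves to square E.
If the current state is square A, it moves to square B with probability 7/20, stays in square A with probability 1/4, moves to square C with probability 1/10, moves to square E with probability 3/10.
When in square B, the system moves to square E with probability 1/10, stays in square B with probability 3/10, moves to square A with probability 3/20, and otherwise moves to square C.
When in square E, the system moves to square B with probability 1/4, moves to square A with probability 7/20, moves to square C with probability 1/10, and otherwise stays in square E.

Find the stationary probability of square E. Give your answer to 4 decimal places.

Let the stationary distribution be π with π = πP and π_1 + π_2 + π_3 + π_4 = 1.
π_1 = 0.15·π_1 + 0.1·π_2 + 0.45·π_3 + 0.1·π_4
π_2 = 0.25·π_1 + 0.25·π_2 + 0.15·π_3 + 0.35·π_4
π_3 = 0.2·π_1 + 0.35·π_2 + 0.3·π_3 + 0.25·π_4
Solving with the normalization constraint gives π = (0.2078, 0.2487, 0.2784, 0.2651).
So the stationary probability of square E is 0.2651.

0.2651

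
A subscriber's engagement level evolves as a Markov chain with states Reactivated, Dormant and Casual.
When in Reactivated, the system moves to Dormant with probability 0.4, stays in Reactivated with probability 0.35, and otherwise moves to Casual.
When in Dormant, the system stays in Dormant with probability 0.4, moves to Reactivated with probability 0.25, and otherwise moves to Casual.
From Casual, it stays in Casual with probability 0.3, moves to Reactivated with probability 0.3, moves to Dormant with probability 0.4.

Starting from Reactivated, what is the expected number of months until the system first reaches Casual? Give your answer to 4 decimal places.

3.4483

Let t(s) be the expected number of months to first reach Casual from state s, with t(Casual) = 0. Conditioning on the first month:
t(Reactivated) = 1 + 0.35·t(Reactivated) + 0.4·t(Dormant)
t(Dormant) = 1 + 0.25·t(Reactivated) + 0.4·t(Dormant)
Solving: t(Reactivated) = 3.4483, t(Dormant) = 3.1034.
Expected months from Reactivated to Casual: 3.4483.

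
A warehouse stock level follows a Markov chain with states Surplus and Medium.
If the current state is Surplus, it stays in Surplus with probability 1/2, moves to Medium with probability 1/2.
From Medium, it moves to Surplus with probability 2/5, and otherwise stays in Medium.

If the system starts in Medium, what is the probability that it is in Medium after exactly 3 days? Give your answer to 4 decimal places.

0.5560

Propagate the distribution vector 3 days from Medium.
After 0 days: (0.0000, 1.0000)
After 1 day: (0.4000, 0.6000)
After 2 days: (0.4400, 0.5600)
After 3 days: (0.4440, 0.5560)
P(in Medium after 3 days) = 0.5560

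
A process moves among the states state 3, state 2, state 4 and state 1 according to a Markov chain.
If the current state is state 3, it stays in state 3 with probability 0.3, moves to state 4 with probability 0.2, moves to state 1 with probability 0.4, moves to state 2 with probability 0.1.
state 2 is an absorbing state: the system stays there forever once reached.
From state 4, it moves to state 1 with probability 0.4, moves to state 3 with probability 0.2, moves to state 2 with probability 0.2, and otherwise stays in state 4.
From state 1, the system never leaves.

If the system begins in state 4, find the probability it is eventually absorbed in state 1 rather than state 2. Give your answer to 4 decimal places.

Let h(s) be the probability of absorption at state 1 starting from transient state s. Then h(state 1) = 1 and h(state 2) = 0. By first-step analysis:
h(state 3) = 0.3·h(state 3) + 0.1·0 + 0.2·h(state 4) + 0.4·1
h(state 4) = 0.2·h(state 3) + 0.2·0 + 0.2·h(state 4) + 0.4·1
Solving: h(state 3) = 0.7692, h(state 4) = 0.6923.
Starting from state 4, the probability is 0.6923.

0.6923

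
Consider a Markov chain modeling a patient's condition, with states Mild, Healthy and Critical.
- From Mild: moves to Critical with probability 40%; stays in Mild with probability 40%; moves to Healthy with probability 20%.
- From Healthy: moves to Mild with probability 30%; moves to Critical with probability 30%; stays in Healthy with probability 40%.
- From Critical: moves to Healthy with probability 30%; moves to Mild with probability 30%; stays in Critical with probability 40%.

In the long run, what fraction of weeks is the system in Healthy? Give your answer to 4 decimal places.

0.2963

Let the stationary distribution be π with π = πP and π_1 + π_2 + π_3 = 1.
π_1 = 0.4·π_1 + 0.3·π_2 + 0.3·π_3
π_2 = 0.2·π_1 + 0.4·π_2 + 0.3·π_3
Solving with the normalization constraint gives π = (0.3333, 0.2963, 0.3704).
So the stationary probability of Healthy is 0.2963.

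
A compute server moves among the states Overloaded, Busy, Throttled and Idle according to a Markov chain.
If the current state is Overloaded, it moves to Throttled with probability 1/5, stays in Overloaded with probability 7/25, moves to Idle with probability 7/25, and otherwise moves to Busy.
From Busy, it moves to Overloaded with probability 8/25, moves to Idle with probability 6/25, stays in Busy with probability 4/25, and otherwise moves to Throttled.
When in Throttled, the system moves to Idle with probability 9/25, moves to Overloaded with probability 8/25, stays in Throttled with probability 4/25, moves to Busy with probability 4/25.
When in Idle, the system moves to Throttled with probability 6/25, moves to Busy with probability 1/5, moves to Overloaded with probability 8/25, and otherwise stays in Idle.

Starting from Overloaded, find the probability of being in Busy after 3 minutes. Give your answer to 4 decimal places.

0.1957

Propagate the distribution vector 3 minutes from Overloaded.
After 0 minutes: (1.0000, 0.0000, 0.0000, 0.0000)
After 1 minute: (0.2800, 0.2400, 0.2000, 0.2800)
After 2 minutes: (0.3088, 0.1936, 0.2224, 0.2752)
After 3 minutes: (0.3076, 0.1957, 0.2176, 0.2790)
P(in Busy after 3 minutes) = 0.1957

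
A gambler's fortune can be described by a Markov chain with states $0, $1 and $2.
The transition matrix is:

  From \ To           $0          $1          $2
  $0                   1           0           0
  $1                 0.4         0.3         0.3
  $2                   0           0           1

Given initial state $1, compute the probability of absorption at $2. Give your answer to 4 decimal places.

Let h(s) be the probability of absorption at $2 starting from transient state s. Then h($2) = 1 and h($0) = 0. By first-step analysis:
h($1) = 0.4·0 + 0.3·h($1) + 0.3·1
Solving: h($1) = 0.4286.
Starting from $1, the probability is 0.4286.

0.4286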